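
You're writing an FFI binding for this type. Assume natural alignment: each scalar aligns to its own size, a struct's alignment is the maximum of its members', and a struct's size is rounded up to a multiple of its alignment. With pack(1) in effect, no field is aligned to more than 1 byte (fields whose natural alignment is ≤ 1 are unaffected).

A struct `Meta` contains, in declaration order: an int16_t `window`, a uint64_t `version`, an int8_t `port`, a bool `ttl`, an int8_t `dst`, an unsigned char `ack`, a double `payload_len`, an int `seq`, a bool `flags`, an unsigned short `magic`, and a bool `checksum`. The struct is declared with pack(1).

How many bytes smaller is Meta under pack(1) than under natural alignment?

natural layout:
  window at 0 (size 2, align 2) → ends 2
  pad 6 to align 8 for version
  version at 8 (size 8, align 8) → ends 16
  port at 16 (size 1, align 1) → ends 17
  ttl at 17 (size 1, align 1) → ends 18
  dst at 18 (size 1, align 1) → ends 19
  ack at 19 (size 1, align 1) → ends 20
  pad 4 to align 8 for payload_len
  payload_len at 24 (size 8, align 8) → ends 32
  seq at 32 (size 4, align 4) → ends 36
  flags at 36 (size 1, align 1) → ends 37
  pad 1 to align 2 for magic
  magic at 38 (size 2, align 2) → ends 40
  checksum at 40 (size 1, align 1) → ends 41
  tail pad 7 to reach multiple of 8
  total 48 bytes, alignment 8
packed(1) layout:
  window at 0 (size 2, align 1) → ends 2
  version at 2 (size 8, align 1) → ends 10
  port at 10 (size 1, align 1) → ends 11
  ttl at 11 (size 1, align 1) → ends 12
  dst at 12 (size 1, align 1) → ends 13
  ack at 13 (size 1, align 1) → ends 14
  payload_len at 14 (size 8, align 1) → ends 22
  seq at 22 (size 4, align 1) → ends 26
  flags at 26 (size 1, align 1) → ends 27
  magic at 27 (size 2, align 1) → ends 29
  checksum at 29 (size 1, align 1) → ends 30
  total 30 bytes, alignment 1
48 − 30 = 18

18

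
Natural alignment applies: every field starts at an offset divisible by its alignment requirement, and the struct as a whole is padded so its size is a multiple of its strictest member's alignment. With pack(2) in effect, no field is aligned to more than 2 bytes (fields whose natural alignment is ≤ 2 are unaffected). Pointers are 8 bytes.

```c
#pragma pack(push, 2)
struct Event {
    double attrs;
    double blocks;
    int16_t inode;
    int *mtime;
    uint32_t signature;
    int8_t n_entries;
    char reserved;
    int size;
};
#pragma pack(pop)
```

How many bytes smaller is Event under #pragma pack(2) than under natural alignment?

natural layout:
  attrs at 0 (size 8, align 8) → ends 8
  blocks at 8 (size 8, align 8) → ends 16
  inode at 16 (size 2, align 2) → ends 18
  pad 6 to align 8 for mtime
  mtime at 24 (size 8, align 8) → ends 32
  signature at 32 (size 4, align 4) → ends 36
  n_entries at 36 (size 1, align 1) → ends 37
  reserved at 37 (size 1, align 1) → ends 38
  pad 2 to align 4 for size
  size at 40 (size 4, align 4) → ends 44
  tail pad 4 to reach multiple of 8
  total 48 bytes, alignment 8
packed(2) layout:
  attrs at 0 (size 8, align 2) → ends 8
  blocks at 8 (size 8, align 2) → ends 16
  inode at 16 (size 2, align 2) → ends 18
  mtime at 18 (size 8, align 2) → ends 26
  signature at 26 (size 4, align 2) → ends 30
  n_entries at 30 (size 1, align 1) → ends 31
  reserved at 31 (size 1, align 1) → ends 32
  size at 32 (size 4, align 2) → ends 36
  total 36 bytes, alignment 2
48 − 36 = 12

12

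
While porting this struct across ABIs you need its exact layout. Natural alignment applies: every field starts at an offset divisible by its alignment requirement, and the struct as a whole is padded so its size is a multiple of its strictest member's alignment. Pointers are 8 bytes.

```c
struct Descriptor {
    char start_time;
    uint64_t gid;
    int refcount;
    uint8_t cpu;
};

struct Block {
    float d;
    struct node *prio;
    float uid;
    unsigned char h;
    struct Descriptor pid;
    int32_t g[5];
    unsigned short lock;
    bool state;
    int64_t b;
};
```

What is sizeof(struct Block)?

Descriptor: 0..1  start_time  (1B, 1-aligned); 1..8  -- padding (7B); 8..16  gid  (8B, 8-aligned); 16..20  refcount  (4B, 4-aligned); 20..21  cpu  (1B, 1-aligned); 21..24  -- tail padding (3B); sizeof = 24, alignof = 8
0..4  d  (4B, 4-aligned)
4..8  -- padding (4B)
8..16  prio  (8B, 8-aligned)
16..20  uid  (4B, 4-aligned)
20..21  h  (1B, 1-aligned)
21..24  -- padding (3B)
24..48  pid  (24B, 8-aligned)
48..68  g  (20B, 4-aligned)
68..70  lock  (2B, 2-aligned)
70..71  state  (1B, 1-aligned)
71..72  -- padding (1B)
72..80  b  (8B, 8-aligned)
sizeof = 80, alignof = 8

80 bytes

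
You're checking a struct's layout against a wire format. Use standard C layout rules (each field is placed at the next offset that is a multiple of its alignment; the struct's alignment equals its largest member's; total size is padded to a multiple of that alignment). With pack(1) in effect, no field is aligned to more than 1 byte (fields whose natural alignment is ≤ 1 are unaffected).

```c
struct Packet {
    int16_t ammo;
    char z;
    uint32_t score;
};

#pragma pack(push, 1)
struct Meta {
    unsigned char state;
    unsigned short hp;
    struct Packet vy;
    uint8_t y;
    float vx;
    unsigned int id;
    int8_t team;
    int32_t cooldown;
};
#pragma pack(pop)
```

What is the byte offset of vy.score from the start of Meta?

Packet: 0..2  ammo  (2B, 2-aligned); 2..3  z  (1B, 1-aligned); 3..4  -- padding (1B); 4..8  score  (4B, 4-aligned); sizeof = 8, alignof = 4
0..1  state  (1B, 1-aligned)
1..3  hp  (2B, 1-aligned)
3..11  vy  (8B, 1-aligned)
within Packet: score at 4
3 + 4 = 7

7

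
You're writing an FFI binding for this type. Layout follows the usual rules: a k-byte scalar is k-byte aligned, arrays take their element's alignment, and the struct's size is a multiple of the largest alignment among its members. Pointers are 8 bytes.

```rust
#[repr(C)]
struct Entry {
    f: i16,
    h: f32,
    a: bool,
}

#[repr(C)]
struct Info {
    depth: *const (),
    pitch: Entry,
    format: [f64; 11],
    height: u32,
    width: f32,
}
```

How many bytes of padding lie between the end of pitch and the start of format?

4

Entry: f at 0 (size 2, align 2) → ends 2; pad 2 to align 4 for h; h at 4 (size 4, align 4) → ends 8; a at 8 (size 1, align 1) → ends 9; tail pad 3 to reach multiple of 4; total 12 bytes, alignment 4
depth at 0 (size 8, align 8) → ends 8
pitch at 8 (size 12, align 4) → ends 20
pad 4 to align 8 for format
format at 24 (size 88, align 8) → ends 112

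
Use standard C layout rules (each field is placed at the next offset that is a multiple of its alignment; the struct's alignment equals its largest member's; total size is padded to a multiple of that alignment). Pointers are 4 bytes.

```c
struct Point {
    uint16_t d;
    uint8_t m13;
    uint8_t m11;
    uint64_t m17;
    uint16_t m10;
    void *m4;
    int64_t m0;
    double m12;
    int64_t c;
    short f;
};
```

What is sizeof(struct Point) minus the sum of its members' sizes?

12

@0: d [2B, align 2] → 2
@2: m13 [1B, align 1] → 3
@3: m11 [1B, align 1] → 4
+4 pad (align 8)
@8: m17 [8B, align 8] → 16
@16: m10 [2B, align 2] → 18
+2 pad (align 4)
@20: m4 [4B, align 4] → 24
@24: m0 [8B, align 8] → 32
@32: m12 [8B, align 8] → 40
@40: c [8B, align 8] → 48
@48: f [2B, align 2] → 50
+6 tail pad (align 8)
size 56, align 8
data bytes 44, size 56 → padding 12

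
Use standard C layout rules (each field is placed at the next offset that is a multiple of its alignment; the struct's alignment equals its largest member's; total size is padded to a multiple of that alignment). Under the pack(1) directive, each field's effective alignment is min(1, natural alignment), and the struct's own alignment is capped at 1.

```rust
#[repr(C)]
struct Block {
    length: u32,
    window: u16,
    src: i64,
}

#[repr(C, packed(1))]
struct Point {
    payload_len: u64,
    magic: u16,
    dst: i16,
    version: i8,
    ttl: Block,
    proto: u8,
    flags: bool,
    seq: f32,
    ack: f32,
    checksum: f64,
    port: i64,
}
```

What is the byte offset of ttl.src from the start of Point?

Block: 0..4  length  (4B, 4-aligned); 4..6  window  (2B, 2-aligned); 6..8  -- padding (2B); 8..16  src  (8B, 8-aligned); sizeof = 16, alignof = 8
0..8  payload_len  (8B, 1-aligned)
8..10  magic  (2B, 1-aligned)
10..12  dst  (2B, 1-aligned)
12..13  version  (1B, 1-aligned)
13..29  ttl  (16B, 1-aligned)
within Block: src at 8
13 + 8 = 21

21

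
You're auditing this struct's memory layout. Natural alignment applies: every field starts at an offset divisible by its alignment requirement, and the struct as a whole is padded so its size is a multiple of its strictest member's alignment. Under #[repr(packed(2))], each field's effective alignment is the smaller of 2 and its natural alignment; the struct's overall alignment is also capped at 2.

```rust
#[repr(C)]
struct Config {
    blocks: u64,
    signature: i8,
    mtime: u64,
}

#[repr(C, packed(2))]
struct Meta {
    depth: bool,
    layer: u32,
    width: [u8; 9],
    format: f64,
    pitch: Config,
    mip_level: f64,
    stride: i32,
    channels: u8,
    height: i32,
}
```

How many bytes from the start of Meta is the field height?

Config: @0: blocks [8B, align 8] → 8; @8: signature [1B, align 1] → 9; +7 pad (align 8); @16: mtime [8B, align 8] → 24; size 24, align 8
@0: depth [1B, align 1] → 1
+1 pad (align 2)
@2: layer [4B, align 2] → 6
@6: width [9B, align 1] → 15
+1 pad (align 2)
@16: format [8B, align 2] → 24
@24: pitch [24B, align 2] → 48
@48: mip_level [8B, align 2] → 56
@56: stride [4B, align 2] → 60
@60: channels [1B, align 1] → 61
+1 pad (align 2)
@62: height [4B, align 2] → 66

62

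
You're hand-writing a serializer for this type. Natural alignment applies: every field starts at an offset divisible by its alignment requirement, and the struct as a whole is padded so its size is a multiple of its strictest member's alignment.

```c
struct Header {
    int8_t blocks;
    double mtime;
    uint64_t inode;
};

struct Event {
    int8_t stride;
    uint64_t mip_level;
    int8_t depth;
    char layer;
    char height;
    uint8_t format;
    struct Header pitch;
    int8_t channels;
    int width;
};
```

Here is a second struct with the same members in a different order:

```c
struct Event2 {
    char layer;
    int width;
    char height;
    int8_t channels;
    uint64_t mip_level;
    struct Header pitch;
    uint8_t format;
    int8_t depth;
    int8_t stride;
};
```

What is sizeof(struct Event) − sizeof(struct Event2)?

0

Header: blocks at 0 (size 1, align 1) → ends 1; pad 7 to align 8 for mtime; mtime at 8 (size 8, align 8) → ends 16; inode at 16 (size 8, align 8) → ends 24; total 24 bytes, alignment 8
stride at 0 (size 1, align 1) → ends 1
pad 7 to align 8 for mip_level
mip_level at 8 (size 8, align 8) → ends 16
depth at 16 (size 1, align 1) → ends 17
layer at 17 (size 1, align 1) → ends 18
height at 18 (size 1, align 1) → ends 19
format at 19 (size 1, align 1) → ends 20
pad 4 to align 8 for pitch
pitch at 24 (size 24, align 8) → ends 48
channels at 48 (size 1, align 1) → ends 49
pad 3 to align 4 for width
width at 52 (size 4, align 4) → ends 56
total 56 bytes, alignment 8
— Event2 —
layer at 0 (size 1, align 1) → ends 1
pad 3 to align 4 for width
width at 4 (size 4, align 4) → ends 8
height at 8 (size 1, align 1) → ends 9
channels at 9 (size 1, align 1) → ends 10
pad 6 to align 8 for mip_level
mip_level at 16 (size 8, align 8) → ends 24
pitch at 24 (size 24, align 8) → ends 48
format at 48 (size 1, align 1) → ends 49
depth at 49 (size 1, align 1) → ends 50
stride at 50 (size 1, align 1) → ends 51
tail pad 5 to reach multiple of 8
total 56 bytes, alignment 8
56 − 56 = 0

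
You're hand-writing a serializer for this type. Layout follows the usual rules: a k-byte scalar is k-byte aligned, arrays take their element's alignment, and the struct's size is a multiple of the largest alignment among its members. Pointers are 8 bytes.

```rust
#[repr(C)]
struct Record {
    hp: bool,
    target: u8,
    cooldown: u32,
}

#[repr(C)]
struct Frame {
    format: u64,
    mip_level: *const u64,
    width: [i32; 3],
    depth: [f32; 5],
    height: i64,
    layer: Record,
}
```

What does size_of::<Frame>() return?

Record: @0: hp [1B, align 1] → 1; @1: target [1B, align 1] → 2; +2 pad (align 4); @4: cooldown [4B, align 4] → 8; size 8, align 4
@0: format [8B, align 8] → 8
@8: mip_level [8B, align 8] → 16
@16: width [12B, align 4] → 28
@28: depth [20B, align 4] → 48
@48: height [8B, align 8] → 56
@56: layer [8B, align 4] → 64
size 64, align 8

64 bytes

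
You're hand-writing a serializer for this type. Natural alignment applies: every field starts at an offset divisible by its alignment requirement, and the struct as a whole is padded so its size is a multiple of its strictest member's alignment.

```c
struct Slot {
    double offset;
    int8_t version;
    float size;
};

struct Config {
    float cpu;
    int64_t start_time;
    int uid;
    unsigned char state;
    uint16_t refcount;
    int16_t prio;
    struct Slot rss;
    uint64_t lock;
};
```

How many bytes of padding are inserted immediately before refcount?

Slot: 0..8  offset  (8B, 8-aligned); 8..9  version  (1B, 1-aligned); 9..12  -- padding (3B); 12..16  size  (4B, 4-aligned); sizeof = 16, alignof = 8
0..4  cpu  (4B, 4-aligned)
4..8  -- padding (4B)
8..16  start_time  (8B, 8-aligned)
16..20  uid  (4B, 4-aligned)
20..21  state  (1B, 1-aligned)
21..22  -- padding (1B)
22..24  refcount  (2B, 2-aligned)

1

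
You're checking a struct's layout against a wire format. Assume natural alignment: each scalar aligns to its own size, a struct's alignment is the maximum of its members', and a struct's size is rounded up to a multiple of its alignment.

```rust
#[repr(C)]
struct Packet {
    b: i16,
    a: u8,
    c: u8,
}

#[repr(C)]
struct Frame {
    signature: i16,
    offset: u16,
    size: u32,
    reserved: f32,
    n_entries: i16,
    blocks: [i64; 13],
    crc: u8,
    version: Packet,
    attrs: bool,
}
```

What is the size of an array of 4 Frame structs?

Packet: b at 0 (size 2, align 2) → ends 2; a at 2 (size 1, align 1) → ends 3; c at 3 (size 1, align 1) → ends 4; total 4 bytes, alignment 2
signature at 0 (size 2, align 2) → ends 2
offset at 2 (size 2, align 2) → ends 4
size at 4 (size 4, align 4) → ends 8
reserved at 8 (size 4, align 4) → ends 12
n_entries at 12 (size 2, align 2) → ends 14
pad 2 to align 8 for blocks
blocks at 16 (size 104, align 8) → ends 120
crc at 120 (size 1, align 1) → ends 121
pad 1 to align 2 for version
version at 122 (size 4, align 2) → ends 126
attrs at 126 (size 1, align 1) → ends 127
tail pad 1 to reach multiple of 8
total 128 bytes, alignment 8
array of 4: 4 × 128 = 512

512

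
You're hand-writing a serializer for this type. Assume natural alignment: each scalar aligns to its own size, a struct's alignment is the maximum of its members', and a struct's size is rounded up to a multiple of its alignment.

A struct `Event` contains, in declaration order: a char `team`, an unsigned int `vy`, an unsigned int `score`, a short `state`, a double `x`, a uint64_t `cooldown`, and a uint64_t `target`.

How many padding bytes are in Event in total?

5

team at 0 (size 1, align 1) → ends 1
pad 3 to align 4 for vy
vy at 4 (size 4, align 4) → ends 8
score at 8 (size 4, align 4) → ends 12
state at 12 (size 2, align 2) → ends 14
pad 2 to align 8 for x
x at 16 (size 8, align 8) → ends 24
cooldown at 24 (size 8, align 8) → ends 32
target at 32 (size 8, align 8) → ends 40
total 40 bytes, alignment 8
data bytes 35, size 40 → padding 5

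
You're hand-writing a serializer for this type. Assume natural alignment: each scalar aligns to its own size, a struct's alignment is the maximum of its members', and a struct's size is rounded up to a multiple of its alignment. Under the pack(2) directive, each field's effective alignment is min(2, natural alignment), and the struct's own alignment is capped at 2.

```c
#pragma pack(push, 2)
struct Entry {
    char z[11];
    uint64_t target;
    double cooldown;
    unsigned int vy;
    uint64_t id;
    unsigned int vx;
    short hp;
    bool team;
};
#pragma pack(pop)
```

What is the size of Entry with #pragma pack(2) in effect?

48

z at 0 (size 11, align 1) → ends 11
pad 1 to align 2 for target
target at 12 (size 8, align 2) → ends 20
cooldown at 20 (size 8, align 2) → ends 28
vy at 28 (size 4, align 2) → ends 32
id at 32 (size 8, align 2) → ends 40
vx at 40 (size 4, align 2) → ends 44
hp at 44 (size 2, align 2) → ends 46
team at 46 (size 1, align 1) → ends 47
tail pad 1 to reach multiple of 2
total 48 bytes, alignment 2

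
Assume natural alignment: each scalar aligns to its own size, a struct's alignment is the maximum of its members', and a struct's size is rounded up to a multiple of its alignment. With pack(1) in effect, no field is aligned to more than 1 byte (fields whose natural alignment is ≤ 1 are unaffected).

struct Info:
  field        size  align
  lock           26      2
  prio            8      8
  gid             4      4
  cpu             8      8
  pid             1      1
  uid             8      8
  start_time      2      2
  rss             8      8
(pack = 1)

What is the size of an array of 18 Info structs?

0..26  lock  (26B, 1-aligned)
26..34  prio  (8B, 1-aligned)
34..38  gid  (4B, 1-aligned)
38..46  cpu  (8B, 1-aligned)
46..47  pid  (1B, 1-aligned)
47..55  uid  (8B, 1-aligned)
55..57  start_time  (2B, 1-aligned)
57..65  rss  (8B, 1-aligned)
sizeof = 65, alignof = 1
array of 18: 18 × 65 = 1170

1170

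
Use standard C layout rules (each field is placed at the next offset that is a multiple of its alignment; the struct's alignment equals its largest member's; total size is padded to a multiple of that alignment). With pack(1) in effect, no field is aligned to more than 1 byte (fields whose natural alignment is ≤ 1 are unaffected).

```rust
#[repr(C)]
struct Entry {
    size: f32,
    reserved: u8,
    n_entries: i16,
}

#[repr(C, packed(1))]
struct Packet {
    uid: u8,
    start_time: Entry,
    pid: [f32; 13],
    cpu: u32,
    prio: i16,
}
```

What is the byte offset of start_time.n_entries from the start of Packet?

Entry: size at 0 (size 4, align 4) → ends 4; reserved at 4 (size 1, align 1) → ends 5; pad 1 to align 2 for n_entries; n_entries at 6 (size 2, align 2) → ends 8; total 8 bytes, alignment 4
uid at 0 (size 1, align 1) → ends 1
start_time at 1 (size 8, align 1) → ends 9
within Entry: n_entries at 6
1 + 6 = 7

7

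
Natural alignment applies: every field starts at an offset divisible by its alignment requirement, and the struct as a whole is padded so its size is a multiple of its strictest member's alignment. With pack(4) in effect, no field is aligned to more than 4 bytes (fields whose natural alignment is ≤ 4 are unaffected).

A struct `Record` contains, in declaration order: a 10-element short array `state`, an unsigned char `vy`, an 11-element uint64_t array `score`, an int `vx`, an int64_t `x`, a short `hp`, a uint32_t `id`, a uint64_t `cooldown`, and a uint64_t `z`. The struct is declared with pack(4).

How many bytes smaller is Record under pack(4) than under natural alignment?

natural layout:
  0..20  state  (20B, 2-aligned)
  20..21  vy  (1B, 1-aligned)
  21..24  -- padding (3B)
  24..112  score  (88B, 8-aligned)
  112..116  vx  (4B, 4-aligned)
  116..120  -- padding (4B)
  120..128  x  (8B, 8-aligned)
  128..130  hp  (2B, 2-aligned)
  130..132  -- padding (2B)
  132..136  id  (4B, 4-aligned)
  136..144  cooldown  (8B, 8-aligned)
  144..152  z  (8B, 8-aligned)
  sizeof = 152, alignof = 8
packed(4) layout:
  0..20  state  (20B, 2-aligned)
  20..21  vy  (1B, 1-aligned)
  21..24  -- padding (3B)
  24..112  score  (88B, 4-aligned)
  112..116  vx  (4B, 4-aligned)
  116..124  x  (8B, 4-aligned)
  124..126  hp  (2B, 2-aligned)
  126..128  -- padding (2B)
  128..132  id  (4B, 4-aligned)
  132..140  cooldown  (8B, 4-aligned)
  140..148  z  (8B, 4-aligned)
  sizeof = 148, alignof = 4
152 − 148 = 4

4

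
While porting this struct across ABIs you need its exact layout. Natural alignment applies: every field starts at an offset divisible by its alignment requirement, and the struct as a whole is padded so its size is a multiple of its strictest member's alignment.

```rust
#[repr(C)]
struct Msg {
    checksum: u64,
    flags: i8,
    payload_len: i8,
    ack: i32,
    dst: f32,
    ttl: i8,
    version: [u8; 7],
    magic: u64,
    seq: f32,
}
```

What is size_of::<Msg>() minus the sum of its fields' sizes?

10

0..8  checksum  (8B, 8-aligned)
8..9  flags  (1B, 1-aligned)
9..10  payload_len  (1B, 1-aligned)
10..12  -- padding (2B)
12..16  ack  (4B, 4-aligned)
16..20  dst  (4B, 4-aligned)
20..21  ttl  (1B, 1-aligned)
21..28  version  (7B, 1-aligned)
28..32  -- padding (4B)
32..40  magic  (8B, 8-aligned)
40..44  seq  (4B, 4-aligned)
44..48  -- tail padding (4B)
sizeof = 48, alignof = 8
data bytes 38, size 48 → padding 10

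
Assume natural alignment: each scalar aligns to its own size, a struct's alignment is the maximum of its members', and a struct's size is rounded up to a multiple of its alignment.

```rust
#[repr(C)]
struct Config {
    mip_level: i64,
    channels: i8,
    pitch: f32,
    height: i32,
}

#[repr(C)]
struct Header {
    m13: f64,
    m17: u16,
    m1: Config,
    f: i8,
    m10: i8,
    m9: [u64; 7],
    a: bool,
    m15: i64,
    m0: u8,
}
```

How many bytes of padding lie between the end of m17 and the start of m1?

6

Config: mip_level at 0 (size 8, align 8) → ends 8; channels at 8 (size 1, align 1) → ends 9; pad 3 to align 4 for pitch; pitch at 12 (size 4, align 4) → ends 16; height at 16 (size 4, align 4) → ends 20; tail pad 4 to reach multiple of 8; total 24 bytes, alignment 8
m13 at 0 (size 8, align 8) → ends 8
m17 at 8 (size 2, align 2) → ends 10
pad 6 to align 8 for m1
m1 at 16 (size 24, align 8) → ends 40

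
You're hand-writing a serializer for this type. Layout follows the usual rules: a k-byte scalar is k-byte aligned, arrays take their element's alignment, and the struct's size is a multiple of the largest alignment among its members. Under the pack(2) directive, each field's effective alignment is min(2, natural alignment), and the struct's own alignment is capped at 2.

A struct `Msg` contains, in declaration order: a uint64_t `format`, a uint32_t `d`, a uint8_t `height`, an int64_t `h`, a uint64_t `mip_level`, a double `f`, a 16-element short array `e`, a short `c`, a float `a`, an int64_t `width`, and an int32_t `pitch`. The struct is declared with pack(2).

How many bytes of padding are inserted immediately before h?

@0: format [8B, align 2] → 8
@8: d [4B, align 2] → 12
@12: height [1B, align 1] → 13
+1 pad (align 2)
@14: h [8B, align 2] → 22

1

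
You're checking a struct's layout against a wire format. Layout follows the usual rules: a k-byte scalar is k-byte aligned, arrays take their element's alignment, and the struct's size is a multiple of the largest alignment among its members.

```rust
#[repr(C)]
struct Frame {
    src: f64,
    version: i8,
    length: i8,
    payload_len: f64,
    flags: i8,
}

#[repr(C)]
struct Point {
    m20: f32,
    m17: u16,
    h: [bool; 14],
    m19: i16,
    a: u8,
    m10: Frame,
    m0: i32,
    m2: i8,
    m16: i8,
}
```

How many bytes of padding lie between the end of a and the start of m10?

Frame: 0..8  src  (8B, 8-aligned); 8..9  version  (1B, 1-aligned); 9..10  length  (1B, 1-aligned); 10..16  -- padding (6B); 16..24  payload_len  (8B, 8-aligned); 24..25  flags  (1B, 1-aligned); 25..32  -- tail padding (7B); sizeof = 32, alignof = 8
0..4  m20  (4B, 4-aligned)
4..6  m17  (2B, 2-aligned)
6..20  h  (14B, 1-aligned)
20..22  m19  (2B, 2-aligned)
22..23  a  (1B, 1-aligned)
23..24  -- padding (1B)
24..56  m10  (32B, 8-aligned)

1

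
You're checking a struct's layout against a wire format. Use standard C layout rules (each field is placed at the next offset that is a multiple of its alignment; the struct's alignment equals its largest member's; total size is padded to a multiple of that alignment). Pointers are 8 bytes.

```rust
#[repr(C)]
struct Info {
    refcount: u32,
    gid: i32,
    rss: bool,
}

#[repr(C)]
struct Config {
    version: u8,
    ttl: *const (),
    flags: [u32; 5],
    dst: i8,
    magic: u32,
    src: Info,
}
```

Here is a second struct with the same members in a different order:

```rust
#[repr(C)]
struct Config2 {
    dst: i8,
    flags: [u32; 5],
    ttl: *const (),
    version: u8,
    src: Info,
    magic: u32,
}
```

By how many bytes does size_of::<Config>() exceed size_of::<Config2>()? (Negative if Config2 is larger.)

Info: 0..4  refcount  (4B, 4-aligned); 4..8  gid  (4B, 4-aligned); 8..9  rss  (1B, 1-aligned); 9..12  -- tail padding (3B); sizeof = 12, alignof = 4
0..1  version  (1B, 1-aligned)
1..8  -- padding (7B)
8..16  ttl  (8B, 8-aligned)
16..36  flags  (20B, 4-aligned)
36..37  dst  (1B, 1-aligned)
37..40  -- padding (3B)
40..44  magic  (4B, 4-aligned)
44..56  src  (12B, 4-aligned)
sizeof = 56, alignof = 8
— Config2 —
0..1  dst  (1B, 1-aligned)
1..4  -- padding (3B)
4..24  flags  (20B, 4-aligned)
24..32  ttl  (8B, 8-aligned)
32..33  version  (1B, 1-aligned)
33..36  -- padding (3B)
36..48  src  (12B, 4-aligned)
48..52  magic  (4B, 4-aligned)
52..56  -- tail padding (4B)
sizeof = 56, alignof = 8
56 − 56 = 0

0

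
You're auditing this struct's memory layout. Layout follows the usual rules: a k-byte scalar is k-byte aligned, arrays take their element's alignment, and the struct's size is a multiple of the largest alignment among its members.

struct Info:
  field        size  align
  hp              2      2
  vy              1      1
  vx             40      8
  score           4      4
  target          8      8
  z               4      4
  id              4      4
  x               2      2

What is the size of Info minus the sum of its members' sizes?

15

0..2  hp  (2B, 2-aligned)
2..3  vy  (1B, 1-aligned)
3..8  -- padding (5B)
8..48  vx  (40B, 8-aligned)
48..52  score  (4B, 4-aligned)
52..56  -- padding (4B)
56..64  target  (8B, 8-aligned)
64..68  z  (4B, 4-aligned)
68..72  id  (4B, 4-aligned)
72..74  x  (2B, 2-aligned)
74..80  -- tail padding (6B)
sizeof = 80, alignof = 8
data bytes 65, size 80 → padding 15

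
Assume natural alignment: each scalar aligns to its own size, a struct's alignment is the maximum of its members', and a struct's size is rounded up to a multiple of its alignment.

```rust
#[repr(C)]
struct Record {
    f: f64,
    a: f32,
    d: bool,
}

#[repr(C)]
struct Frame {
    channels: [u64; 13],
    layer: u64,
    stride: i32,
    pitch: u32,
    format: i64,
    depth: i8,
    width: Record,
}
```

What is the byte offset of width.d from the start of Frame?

148

Record: 0..8  f  (8B, 8-aligned); 8..12  a  (4B, 4-aligned); 12..13  d  (1B, 1-aligned); 13..16  -- tail padding (3B); sizeof = 16, alignof = 8
0..104  channels  (104B, 8-aligned)
104..112  layer  (8B, 8-aligned)
112..116  stride  (4B, 4-aligned)
116..120  pitch  (4B, 4-aligned)
120..128  format  (8B, 8-aligned)
128..129  depth  (1B, 1-aligned)
129..136  -- padding (7B)
136..152  width  (16B, 8-aligned)
within Record: d at 12
136 + 12 = 148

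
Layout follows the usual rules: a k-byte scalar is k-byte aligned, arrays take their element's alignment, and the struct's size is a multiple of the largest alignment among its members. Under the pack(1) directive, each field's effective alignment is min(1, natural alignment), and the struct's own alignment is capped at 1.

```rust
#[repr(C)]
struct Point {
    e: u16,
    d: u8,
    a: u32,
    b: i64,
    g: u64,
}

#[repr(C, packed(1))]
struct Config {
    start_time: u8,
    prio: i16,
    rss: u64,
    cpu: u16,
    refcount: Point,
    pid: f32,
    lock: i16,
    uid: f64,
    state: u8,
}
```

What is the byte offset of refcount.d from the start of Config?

15

Point: e at 0 (size 2, align 2) → ends 2; d at 2 (size 1, align 1) → ends 3; pad 1 to align 4 for a; a at 4 (size 4, align 4) → ends 8; b at 8 (size 8, align 8) → ends 16; g at 16 (size 8, align 8) → ends 24; total 24 bytes, alignment 8
start_time at 0 (size 1, align 1) → ends 1
prio at 1 (size 2, align 1) → ends 3
rss at 3 (size 8, align 1) → ends 11
cpu at 11 (size 2, align 1) → ends 13
refcount at 13 (size 24, align 1) → ends 37
within Point: d at 2
13 + 2 = 15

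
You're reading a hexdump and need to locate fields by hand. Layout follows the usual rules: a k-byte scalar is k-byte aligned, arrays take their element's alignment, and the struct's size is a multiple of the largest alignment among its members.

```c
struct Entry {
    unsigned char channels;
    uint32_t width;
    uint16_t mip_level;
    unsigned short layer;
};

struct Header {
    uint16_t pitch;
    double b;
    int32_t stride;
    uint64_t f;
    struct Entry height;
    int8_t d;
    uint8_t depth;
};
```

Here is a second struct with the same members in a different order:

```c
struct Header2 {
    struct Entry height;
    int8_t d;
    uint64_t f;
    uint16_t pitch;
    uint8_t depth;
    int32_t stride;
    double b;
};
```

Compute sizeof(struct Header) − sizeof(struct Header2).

Entry: @0: channels [1B, align 1] → 1; +3 pad (align 4); @4: width [4B, align 4] → 8; @8: mip_level [2B, align 2] → 10; @10: layer [2B, align 2] → 12; size 12, align 4
@0: pitch [2B, align 2] → 2
+6 pad (align 8)
@8: b [8B, align 8] → 16
@16: stride [4B, align 4] → 20
+4 pad (align 8)
@24: f [8B, align 8] → 32
@32: height [12B, align 4] → 44
@44: d [1B, align 1] → 45
@45: depth [1B, align 1] → 46
+2 tail pad (align 8)
size 48, align 8
— Header2 —
@0: height [12B, align 4] → 12
@12: d [1B, align 1] → 13
+3 pad (align 8)
@16: f [8B, align 8] → 24
@24: pitch [2B, align 2] → 26
@26: depth [1B, align 1] → 27
+1 pad (align 4)
@28: stride [4B, align 4] → 32
@32: b [8B, align 8] → 40
size 40, align 8
48 − 40 = 8

8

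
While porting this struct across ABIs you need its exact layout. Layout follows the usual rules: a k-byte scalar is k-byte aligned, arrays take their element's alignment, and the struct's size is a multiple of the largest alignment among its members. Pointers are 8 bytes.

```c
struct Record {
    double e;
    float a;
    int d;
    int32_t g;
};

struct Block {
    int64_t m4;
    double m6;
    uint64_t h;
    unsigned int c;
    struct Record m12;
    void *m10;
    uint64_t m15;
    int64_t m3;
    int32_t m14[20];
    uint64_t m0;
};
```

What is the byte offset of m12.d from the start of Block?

44

Record: e at 0 (size 8, align 8) → ends 8; a at 8 (size 4, align 4) → ends 12; d at 12 (size 4, align 4) → ends 16; g at 16 (size 4, align 4) → ends 20; tail pad 4 to reach multiple of 8; total 24 bytes, alignment 8
m4 at 0 (size 8, align 8) → ends 8
m6 at 8 (size 8, align 8) → ends 16
h at 16 (size 8, align 8) → ends 24
c at 24 (size 4, align 4) → ends 28
pad 4 to align 8 for m12
m12 at 32 (size 24, align 8) → ends 56
within Record: d at 12
32 + 12 = 44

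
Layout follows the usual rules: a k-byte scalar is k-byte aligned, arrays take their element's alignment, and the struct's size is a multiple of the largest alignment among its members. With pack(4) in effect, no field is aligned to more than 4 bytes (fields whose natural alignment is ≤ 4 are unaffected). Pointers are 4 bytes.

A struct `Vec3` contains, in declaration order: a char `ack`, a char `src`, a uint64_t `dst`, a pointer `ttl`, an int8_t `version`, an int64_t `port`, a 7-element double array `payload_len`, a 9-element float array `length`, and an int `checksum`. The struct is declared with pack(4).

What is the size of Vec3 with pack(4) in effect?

124

ack at 0 (size 1, align 1) → ends 1
src at 1 (size 1, align 1) → ends 2
pad 2 to align 4 for dst
dst at 4 (size 8, align 4) → ends 12
ttl at 12 (size 4, align 4) → ends 16
version at 16 (size 1, align 1) → ends 17
pad 3 to align 4 for port
port at 20 (size 8, align 4) → ends 28
payload_len at 28 (size 56, align 4) → ends 84
length at 84 (size 36, align 4) → ends 120
checksum at 120 (size 4, align 4) → ends 124
total 124 bytes, alignment 4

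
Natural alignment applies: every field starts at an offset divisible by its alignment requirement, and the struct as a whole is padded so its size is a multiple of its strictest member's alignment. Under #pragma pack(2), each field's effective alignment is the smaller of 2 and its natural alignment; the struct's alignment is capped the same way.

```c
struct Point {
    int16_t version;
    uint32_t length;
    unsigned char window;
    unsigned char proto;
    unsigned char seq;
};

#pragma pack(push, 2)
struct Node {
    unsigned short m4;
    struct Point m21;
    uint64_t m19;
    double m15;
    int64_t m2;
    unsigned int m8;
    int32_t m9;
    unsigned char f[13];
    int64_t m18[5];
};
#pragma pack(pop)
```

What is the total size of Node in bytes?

Point: 0..2  version  (2B, 2-aligned); 2..4  -- padding (2B); 4..8  length  (4B, 4-aligned); 8..9  window  (1B, 1-aligned); 9..10  proto  (1B, 1-aligned); 10..11  seq  (1B, 1-aligned); 11..12  -- tail padding (1B); sizeof = 12, alignof = 4
0..2  m4  (2B, 2-aligned)
2..14  m21  (12B, 2-aligned)
14..22  m19  (8B, 2-aligned)
22..30  m15  (8B, 2-aligned)
30..38  m2  (8B, 2-aligned)
38..42  m8  (4B, 2-aligned)
42..46  m9  (4B, 2-aligned)
46..59  f  (13B, 1-aligned)
59..60  -- padding (1B)
60..100  m18  (40B, 2-aligned)
sizeof = 100, alignof = 2

100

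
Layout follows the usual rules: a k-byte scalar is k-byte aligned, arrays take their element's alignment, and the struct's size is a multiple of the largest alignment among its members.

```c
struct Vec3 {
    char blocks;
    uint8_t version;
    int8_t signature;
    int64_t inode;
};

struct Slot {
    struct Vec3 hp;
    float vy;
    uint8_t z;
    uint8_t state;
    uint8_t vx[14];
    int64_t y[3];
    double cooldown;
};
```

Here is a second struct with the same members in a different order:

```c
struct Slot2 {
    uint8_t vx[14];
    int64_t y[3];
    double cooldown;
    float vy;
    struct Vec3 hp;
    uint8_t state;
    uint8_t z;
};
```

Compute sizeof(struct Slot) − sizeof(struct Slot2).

Vec3: 0..1  blocks  (1B, 1-aligned); 1..2  version  (1B, 1-aligned); 2..3  signature  (1B, 1-aligned); 3..8  -- padding (5B); 8..16  inode  (8B, 8-aligned); sizeof = 16, alignof = 8
0..16  hp  (16B, 8-aligned)
16..20  vy  (4B, 4-aligned)
20..21  z  (1B, 1-aligned)
21..22  state  (1B, 1-aligned)
22..36  vx  (14B, 1-aligned)
36..40  -- padding (4B)
40..64  y  (24B, 8-aligned)
64..72  cooldown  (8B, 8-aligned)
sizeof = 72, alignof = 8
— Slot2 —
0..14  vx  (14B, 1-aligned)
14..16  -- padding (2B)
16..40  y  (24B, 8-aligned)
40..48  cooldown  (8B, 8-aligned)
48..52  vy  (4B, 4-aligned)
52..56  -- padding (4B)
56..72  hp  (16B, 8-aligned)
72..73  state  (1B, 1-aligned)
73..74  z  (1B, 1-aligned)
74..80  -- tail padding (6B)
sizeof = 80, alignof = 8
72 − 80 = -8

-8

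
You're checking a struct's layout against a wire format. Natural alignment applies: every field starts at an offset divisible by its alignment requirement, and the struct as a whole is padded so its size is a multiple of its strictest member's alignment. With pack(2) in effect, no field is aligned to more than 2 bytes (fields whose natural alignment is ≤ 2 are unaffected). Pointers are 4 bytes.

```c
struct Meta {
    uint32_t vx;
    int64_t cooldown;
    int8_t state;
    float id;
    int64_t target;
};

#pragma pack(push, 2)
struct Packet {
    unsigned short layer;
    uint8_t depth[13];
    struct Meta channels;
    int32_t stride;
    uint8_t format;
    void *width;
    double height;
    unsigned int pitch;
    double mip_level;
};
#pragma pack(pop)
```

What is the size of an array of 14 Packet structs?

1092

Meta: 0..4  vx  (4B, 4-aligned); 4..8  -- padding (4B); 8..16  cooldown  (8B, 8-aligned); 16..17  state  (1B, 1-aligned); 17..20  -- padding (3B); 20..24  id  (4B, 4-aligned); 24..32  target  (8B, 8-aligned); sizeof = 32, alignof = 8
0..2  layer  (2B, 2-aligned)
2..15  depth  (13B, 1-aligned)
15..16  -- padding (1B)
16..48  channels  (32B, 2-aligned)
48..52  stride  (4B, 2-aligned)
52..53  format  (1B, 1-aligned)
53..54  -- padding (1B)
54..58  width  (4B, 2-aligned)
58..66  height  (8B, 2-aligned)
66..70  pitch  (4B, 2-aligned)
70..78  mip_level  (8B, 2-aligned)
sizeof = 78, alignof = 2
array of 14: 14 × 78 = 1092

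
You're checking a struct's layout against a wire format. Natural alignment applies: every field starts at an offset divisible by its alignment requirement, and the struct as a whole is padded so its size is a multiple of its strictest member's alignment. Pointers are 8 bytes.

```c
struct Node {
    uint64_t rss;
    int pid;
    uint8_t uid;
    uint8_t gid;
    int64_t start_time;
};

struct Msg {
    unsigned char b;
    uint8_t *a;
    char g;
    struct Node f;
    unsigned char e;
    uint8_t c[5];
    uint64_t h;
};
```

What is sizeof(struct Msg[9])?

576

Node: @0: rss [8B, align 8] → 8; @8: pid [4B, align 4] → 12; @12: uid [1B, align 1] → 13; @13: gid [1B, align 1] → 14; +2 pad (align 8); @16: start_time [8B, align 8] → 24; size 24, align 8
@0: b [1B, align 1] → 1
+7 pad (align 8)
@8: a [8B, align 8] → 16
@16: g [1B, align 1] → 17
+7 pad (align 8)
@24: f [24B, align 8] → 48
@48: e [1B, align 1] → 49
@49: c [5B, align 1] → 54
+2 pad (align 8)
@56: h [8B, align 8] → 64
size 64, align 8
array of 9: 9 × 64 = 576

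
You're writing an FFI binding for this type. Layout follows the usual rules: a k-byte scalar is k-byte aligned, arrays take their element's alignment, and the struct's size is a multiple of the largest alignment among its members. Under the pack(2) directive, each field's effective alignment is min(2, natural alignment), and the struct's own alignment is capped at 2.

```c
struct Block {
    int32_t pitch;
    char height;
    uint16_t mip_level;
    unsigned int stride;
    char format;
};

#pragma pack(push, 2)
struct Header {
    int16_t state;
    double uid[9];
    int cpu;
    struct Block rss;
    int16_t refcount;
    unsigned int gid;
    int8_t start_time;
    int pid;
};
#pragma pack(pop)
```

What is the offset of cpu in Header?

74

Block: 0..4  pitch  (4B, 4-aligned); 4..5  height  (1B, 1-aligned); 5..6  -- padding (1B); 6..8  mip_level  (2B, 2-aligned); 8..12  stride  (4B, 4-aligned); 12..13  format  (1B, 1-aligned); 13..16  -- tail padding (3B); sizeof = 16, alignof = 4
0..2  state  (2B, 2-aligned)
2..74  uid  (72B, 2-aligned)
74..78  cpu  (4B, 2-aligned)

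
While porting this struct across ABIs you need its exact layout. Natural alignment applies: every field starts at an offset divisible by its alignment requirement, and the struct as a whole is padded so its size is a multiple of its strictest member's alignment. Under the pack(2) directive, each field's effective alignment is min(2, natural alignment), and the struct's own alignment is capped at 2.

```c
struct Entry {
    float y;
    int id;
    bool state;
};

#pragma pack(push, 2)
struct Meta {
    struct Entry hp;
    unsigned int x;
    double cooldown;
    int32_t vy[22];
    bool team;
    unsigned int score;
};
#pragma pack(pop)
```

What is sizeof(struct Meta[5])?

Entry: @0: y [4B, align 4] → 4; @4: id [4B, align 4] → 8; @8: state [1B, align 1] → 9; +3 tail pad (align 4); size 12, align 4
@0: hp [12B, align 2] → 12
@12: x [4B, align 2] → 16
@16: cooldown [8B, align 2] → 24
@24: vy [88B, align 2] → 112
@112: team [1B, align 1] → 113
+1 pad (align 2)
@114: score [4B, align 2] → 118
size 118, align 2
array of 5: 5 × 118 = 590

590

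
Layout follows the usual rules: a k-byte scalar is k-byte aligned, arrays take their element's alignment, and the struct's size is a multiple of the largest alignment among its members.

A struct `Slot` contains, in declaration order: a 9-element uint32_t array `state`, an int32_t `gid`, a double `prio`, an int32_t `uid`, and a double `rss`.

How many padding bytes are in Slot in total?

4

@0: state [36B, align 4] → 36
@36: gid [4B, align 4] → 40
@40: prio [8B, align 8] → 48
@48: uid [4B, align 4] → 52
+4 pad (align 8)
@56: rss [8B, align 8] → 64
size 64, align 8
data bytes 60, size 64 → padding 4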